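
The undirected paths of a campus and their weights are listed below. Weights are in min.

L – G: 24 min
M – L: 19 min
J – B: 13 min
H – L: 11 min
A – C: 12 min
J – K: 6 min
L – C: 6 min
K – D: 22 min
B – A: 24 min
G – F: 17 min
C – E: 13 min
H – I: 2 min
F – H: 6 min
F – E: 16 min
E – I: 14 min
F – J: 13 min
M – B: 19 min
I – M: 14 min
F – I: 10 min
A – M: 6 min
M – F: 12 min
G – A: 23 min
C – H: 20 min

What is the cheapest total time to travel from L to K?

36 min

Candidate routes:
L–H–I–F–J–K: 11+2+10+13+6 = 42
L–C–H–F–J–K: 6+20+6+13+6 = 51
L–M–F–J–K: 19+12+13+6 = 50
L–H–F–J–K: 11+6+13+6 = 36
Cheapest is L–H–F–J–K at 36 min.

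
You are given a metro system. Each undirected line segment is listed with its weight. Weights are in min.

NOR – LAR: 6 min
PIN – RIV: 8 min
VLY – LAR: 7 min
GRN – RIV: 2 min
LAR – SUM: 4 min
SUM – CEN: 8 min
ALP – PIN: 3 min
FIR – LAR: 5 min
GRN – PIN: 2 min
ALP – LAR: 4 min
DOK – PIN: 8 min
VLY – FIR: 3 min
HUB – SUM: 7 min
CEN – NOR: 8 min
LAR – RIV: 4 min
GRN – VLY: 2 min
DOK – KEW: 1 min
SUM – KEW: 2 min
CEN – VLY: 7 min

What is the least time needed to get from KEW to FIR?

Running Dijkstra from KEW:
KEW: 0
DOK: 1  (via KEW)
SUM: 2  (via KEW)
LAR: 6  (via SUM)
PIN: 9  (via DOK)
HUB: 9  (via SUM)
RIV: 10  (via LAR)
CEN: 10  (via SUM)
ALP: 10  (via LAR)
GRN: 11  (via PIN)
FIR: 11  (via LAR)
Shortest route: KEW–SUM–LAR–FIR = 11 min.

11 min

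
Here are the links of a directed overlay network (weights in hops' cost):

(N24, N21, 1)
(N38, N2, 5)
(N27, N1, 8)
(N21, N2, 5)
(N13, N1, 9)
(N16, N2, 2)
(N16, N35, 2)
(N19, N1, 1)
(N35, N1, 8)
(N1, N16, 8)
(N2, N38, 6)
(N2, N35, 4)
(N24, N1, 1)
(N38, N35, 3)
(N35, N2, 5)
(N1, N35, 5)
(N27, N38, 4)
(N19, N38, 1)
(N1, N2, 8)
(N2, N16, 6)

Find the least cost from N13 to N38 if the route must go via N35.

25 hops' cost

Best N13 to N35: N13 → N1 → N35 costing 14
Shortest N35→N38: N35 → N2 → N38 = 11
Total via N35: 14 + 11 = 25 hops' cost.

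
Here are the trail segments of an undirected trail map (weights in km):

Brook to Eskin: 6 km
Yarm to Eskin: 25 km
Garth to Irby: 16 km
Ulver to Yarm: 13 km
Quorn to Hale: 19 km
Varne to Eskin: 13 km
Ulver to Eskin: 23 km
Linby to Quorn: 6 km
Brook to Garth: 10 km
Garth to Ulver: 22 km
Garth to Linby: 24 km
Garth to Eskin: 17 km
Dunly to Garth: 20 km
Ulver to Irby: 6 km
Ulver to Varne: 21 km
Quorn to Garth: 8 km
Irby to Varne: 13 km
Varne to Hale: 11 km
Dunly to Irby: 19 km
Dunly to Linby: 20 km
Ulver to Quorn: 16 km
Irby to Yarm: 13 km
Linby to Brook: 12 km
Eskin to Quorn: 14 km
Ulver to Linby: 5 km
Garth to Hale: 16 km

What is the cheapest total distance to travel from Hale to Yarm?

37 km

Running Dijkstra from Hale:
Hale: 0
Varne: 11  (via Hale)
Garth: 16  (via Hale)
Quorn: 19  (via Hale)
Eskin: 24  (via Varne)
Irby: 24  (via Varne)
Linby: 25  (via Quorn)
Brook: 26  (via Garth)
Ulver: 30  (via Irby)
Dunly: 36  (via Garth)
Yarm: 37  (via Irby)
Shortest route: Hale–Varne–Irby–Yarm = 37 km.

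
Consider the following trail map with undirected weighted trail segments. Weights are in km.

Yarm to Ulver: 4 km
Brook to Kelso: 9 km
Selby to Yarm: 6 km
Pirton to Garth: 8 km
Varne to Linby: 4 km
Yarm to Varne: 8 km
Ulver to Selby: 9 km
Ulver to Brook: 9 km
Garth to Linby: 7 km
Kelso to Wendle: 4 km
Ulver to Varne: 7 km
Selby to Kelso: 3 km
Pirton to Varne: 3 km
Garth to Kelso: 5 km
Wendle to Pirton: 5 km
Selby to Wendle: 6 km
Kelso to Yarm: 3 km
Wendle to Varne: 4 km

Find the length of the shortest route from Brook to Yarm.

Shortest distances from Brook:
Brook: 0
Ulver: 9  (via Brook)
Kelso: 9  (via Brook)
Selby: 12  (via Kelso)
Yarm: 12  (via Kelso)
Shortest route: Brook → Kelso → Yarm = 12 km.

12 km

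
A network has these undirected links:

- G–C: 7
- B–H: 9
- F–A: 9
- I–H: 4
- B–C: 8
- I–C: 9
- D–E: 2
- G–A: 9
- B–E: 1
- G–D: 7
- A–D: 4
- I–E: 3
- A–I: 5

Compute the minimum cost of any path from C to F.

23

Settle nodes by increasing distance from C:
C: 0
G: 7  (via C)
B: 8  (via C)
E: 9  (via B)
I: 9  (via C)
D: 11  (via E)
H: 13  (via I)
A: 14  (via I)
F: 23  (via A)
Shortest route: C–I–A–F = 23.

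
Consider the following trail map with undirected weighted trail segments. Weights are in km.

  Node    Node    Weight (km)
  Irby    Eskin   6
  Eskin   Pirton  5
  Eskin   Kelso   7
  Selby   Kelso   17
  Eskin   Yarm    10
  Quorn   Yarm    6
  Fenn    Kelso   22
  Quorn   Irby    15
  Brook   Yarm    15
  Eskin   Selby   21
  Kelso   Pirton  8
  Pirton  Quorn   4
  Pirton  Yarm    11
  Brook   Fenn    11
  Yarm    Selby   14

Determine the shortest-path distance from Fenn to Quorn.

32 km

Running Dijkstra from Fenn:
Fenn: 0
Brook: 11  (via Fenn)
Kelso: 22  (via Fenn)
Yarm: 26  (via Brook)
Eskin: 29  (via Kelso)
Pirton: 30  (via Kelso)
Quorn: 32  (via Yarm)
Shortest route: Fenn → Brook → Yarm → Quorn = 32 km.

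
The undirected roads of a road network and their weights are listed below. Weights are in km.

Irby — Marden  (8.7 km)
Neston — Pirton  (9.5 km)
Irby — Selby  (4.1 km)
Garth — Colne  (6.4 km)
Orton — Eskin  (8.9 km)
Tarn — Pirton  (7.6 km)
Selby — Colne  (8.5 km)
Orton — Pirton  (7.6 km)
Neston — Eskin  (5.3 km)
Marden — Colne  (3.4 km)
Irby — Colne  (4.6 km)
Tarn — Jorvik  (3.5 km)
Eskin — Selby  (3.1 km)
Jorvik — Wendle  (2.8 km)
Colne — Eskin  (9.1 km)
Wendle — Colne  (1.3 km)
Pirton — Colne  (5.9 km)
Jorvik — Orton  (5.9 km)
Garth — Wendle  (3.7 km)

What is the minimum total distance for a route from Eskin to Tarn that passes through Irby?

19.4 km

Best Eskin to Irby: Eskin–Selby–Irby costing 7.2
Best Irby to Tarn: Irby–Colne–Wendle–Jorvik–Tarn costing 12.2
Total via Irby: 7.2 + 12.2 = 19.4 km.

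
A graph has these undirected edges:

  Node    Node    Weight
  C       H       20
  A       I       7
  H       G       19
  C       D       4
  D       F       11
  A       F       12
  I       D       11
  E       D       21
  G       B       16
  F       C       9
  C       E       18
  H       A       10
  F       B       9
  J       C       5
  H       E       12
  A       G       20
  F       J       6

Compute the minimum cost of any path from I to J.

Compare a few routes:
I - A - F - J: 7+12+6 = 25
I - D - C - J: 11+4+5 = 20
I - D - F - J: 11+11+6 = 28
Cheapest is I - D - C - J at 20.

20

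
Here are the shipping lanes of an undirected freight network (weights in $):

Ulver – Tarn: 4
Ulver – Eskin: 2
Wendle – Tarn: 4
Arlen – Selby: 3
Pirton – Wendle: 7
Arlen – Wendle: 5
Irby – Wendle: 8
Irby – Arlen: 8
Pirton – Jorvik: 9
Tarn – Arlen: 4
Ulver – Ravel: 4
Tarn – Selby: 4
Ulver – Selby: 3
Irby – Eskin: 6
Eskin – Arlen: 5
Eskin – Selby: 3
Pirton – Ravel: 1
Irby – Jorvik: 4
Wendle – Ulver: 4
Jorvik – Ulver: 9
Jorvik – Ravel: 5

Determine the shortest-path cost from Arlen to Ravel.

$10

Enumerating some paths:
Arlen - Selby - Eskin - Ulver - Ravel: 3+3+2+4 = 12
Arlen - Selby - Ulver - Ravel: 3+3+4 = 10
Arlen - Tarn - Ulver - Ravel: 4+4+4 = 12
Arlen - Eskin - Ulver - Ravel: 5+2+4 = 11
The minimum is $10 via Arlen - Selby - Ulver - Ravel.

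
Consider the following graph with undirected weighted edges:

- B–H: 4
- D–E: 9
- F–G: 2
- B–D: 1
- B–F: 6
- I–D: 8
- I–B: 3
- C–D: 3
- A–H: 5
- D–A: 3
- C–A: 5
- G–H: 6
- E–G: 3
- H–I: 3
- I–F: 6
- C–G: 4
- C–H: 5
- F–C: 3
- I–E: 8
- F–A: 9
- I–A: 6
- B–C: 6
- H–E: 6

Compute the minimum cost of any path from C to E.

Running Dijkstra from C:
C: 0
D: 3  (via C)
F: 3  (via C)
B: 4  (via D)
G: 4  (via C)
A: 5  (via C)
H: 5  (via C)
E: 7  (via G)
Shortest route: C–G–E = 7.

7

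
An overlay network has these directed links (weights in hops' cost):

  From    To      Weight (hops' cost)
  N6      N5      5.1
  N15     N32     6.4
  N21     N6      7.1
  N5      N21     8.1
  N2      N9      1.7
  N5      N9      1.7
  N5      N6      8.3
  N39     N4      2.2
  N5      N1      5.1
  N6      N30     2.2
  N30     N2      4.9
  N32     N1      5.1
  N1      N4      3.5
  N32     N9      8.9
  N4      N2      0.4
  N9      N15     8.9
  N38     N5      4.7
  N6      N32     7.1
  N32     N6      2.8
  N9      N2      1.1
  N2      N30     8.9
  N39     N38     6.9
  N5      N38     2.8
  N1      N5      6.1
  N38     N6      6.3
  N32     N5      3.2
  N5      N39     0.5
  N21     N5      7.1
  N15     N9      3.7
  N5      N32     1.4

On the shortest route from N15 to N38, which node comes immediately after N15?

N32

Candidate routes:
N15–N32–N5–N39–N38: 6.4+3.2+0.5+6.9 = 17
N15–N32–N5–N38: 6.4+3.2+2.8 = 12.4
Cheapest is N15–N32–N5–N38 at 12.4 hops' cost.
So from N15 the first move is to N32.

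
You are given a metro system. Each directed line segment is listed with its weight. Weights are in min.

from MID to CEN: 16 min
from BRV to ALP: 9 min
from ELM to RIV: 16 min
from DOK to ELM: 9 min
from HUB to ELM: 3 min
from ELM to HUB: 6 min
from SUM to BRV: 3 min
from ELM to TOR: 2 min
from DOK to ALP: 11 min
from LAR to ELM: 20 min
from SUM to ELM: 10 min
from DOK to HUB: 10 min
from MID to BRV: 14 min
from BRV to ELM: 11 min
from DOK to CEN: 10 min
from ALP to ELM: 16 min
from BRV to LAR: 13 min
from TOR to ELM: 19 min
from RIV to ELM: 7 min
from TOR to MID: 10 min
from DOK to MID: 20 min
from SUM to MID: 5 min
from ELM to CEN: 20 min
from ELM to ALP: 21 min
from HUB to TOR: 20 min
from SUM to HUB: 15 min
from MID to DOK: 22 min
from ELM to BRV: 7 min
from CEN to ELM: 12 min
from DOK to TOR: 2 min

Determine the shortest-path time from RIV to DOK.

Shortest distances from RIV:
RIV: 0
ELM: 7  (via RIV)
TOR: 9  (via ELM)
HUB: 13  (via ELM)
BRV: 14  (via ELM)
MID: 19  (via TOR)
ALP: 23  (via BRV)
LAR: 27  (via BRV)
CEN: 27  (via ELM)
DOK: 41  (via MID)
Shortest route: RIV–ELM–TOR–MID–DOK = 41 min.

41 min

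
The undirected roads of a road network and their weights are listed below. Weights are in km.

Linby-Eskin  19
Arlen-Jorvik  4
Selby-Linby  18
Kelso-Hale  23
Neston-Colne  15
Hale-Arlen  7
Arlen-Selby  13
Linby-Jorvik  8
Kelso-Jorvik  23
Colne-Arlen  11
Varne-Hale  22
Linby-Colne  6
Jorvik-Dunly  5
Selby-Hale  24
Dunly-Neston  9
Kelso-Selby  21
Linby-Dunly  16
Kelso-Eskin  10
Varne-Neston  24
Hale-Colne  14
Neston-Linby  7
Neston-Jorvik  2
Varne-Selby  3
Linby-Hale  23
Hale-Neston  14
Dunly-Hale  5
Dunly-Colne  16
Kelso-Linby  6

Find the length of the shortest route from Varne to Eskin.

34 km

Shortest distances from Varne:
Varne: 0
Selby: 3  (via Varne)
Arlen: 16  (via Selby)
Jorvik: 20  (via Arlen)
Linby: 21  (via Selby)
Neston: 22  (via Jorvik)
Hale: 22  (via Varne)
Kelso: 24  (via Selby)
Dunly: 25  (via Jorvik)
Colne: 27  (via Arlen)
Eskin: 34  (via Kelso)
Shortest route: Varne → Selby → Kelso → Eskin = 34 km.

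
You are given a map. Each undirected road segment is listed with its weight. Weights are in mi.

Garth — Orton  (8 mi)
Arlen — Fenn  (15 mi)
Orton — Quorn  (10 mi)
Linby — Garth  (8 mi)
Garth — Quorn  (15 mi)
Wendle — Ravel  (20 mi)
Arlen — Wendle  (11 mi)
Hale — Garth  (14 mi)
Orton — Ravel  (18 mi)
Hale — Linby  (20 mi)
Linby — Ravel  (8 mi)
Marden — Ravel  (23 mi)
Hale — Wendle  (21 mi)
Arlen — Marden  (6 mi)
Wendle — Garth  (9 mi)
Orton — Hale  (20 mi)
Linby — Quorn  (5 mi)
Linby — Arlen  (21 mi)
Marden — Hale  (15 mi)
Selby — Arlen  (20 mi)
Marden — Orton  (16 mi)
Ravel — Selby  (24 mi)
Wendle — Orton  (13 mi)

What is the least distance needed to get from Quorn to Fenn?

41 mi

Candidate routes:
Quorn → Linby → Arlen → Fenn: 5+21+15 = 41
Quorn → Linby → Garth → Wendle → Arlen → Fenn: 5+8+9+11+15 = 48
Quorn → Orton → Marden → Arlen → Fenn: 10+16+6+15 = 47
The minimum is 41 mi via Quorn → Linby → Arlen → Fenn.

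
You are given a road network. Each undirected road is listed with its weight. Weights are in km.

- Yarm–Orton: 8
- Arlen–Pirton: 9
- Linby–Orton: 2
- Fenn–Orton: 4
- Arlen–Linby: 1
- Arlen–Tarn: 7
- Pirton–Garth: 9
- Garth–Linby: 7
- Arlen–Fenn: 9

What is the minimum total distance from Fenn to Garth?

Settle nodes by increasing distance from Fenn:
Fenn: 0
Orton: 4  (via Fenn)
Linby: 6  (via Orton)
Arlen: 7  (via Linby)
Yarm: 12  (via Orton)
Garth: 13  (via Linby)
Shortest route: Fenn–Orton–Linby–Garth = 13 km.

13 km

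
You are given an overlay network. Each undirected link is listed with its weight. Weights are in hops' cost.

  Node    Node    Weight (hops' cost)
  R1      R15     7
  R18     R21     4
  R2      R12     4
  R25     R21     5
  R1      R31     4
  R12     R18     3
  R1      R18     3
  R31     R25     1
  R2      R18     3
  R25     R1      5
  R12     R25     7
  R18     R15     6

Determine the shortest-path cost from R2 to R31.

Shortest distances from R2:
R2: 0
R18: 3  (via R2)
R12: 4  (via R2)
R1: 6  (via R18)
R21: 7  (via R18)
R15: 9  (via R18)
R31: 10  (via R1)
Shortest route: R2–R18–R1–R31 = 10 hops' cost.

10 hops' cost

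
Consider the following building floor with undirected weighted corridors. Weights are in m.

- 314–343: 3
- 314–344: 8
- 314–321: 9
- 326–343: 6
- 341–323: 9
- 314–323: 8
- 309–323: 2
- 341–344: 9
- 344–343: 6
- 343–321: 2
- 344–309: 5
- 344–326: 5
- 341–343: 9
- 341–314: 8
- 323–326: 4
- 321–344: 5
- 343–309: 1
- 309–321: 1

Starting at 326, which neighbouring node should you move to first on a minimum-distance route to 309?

323

Enumerating some paths:
326 - 343 - 309: 6+1 = 7
326 - 323 - 309: 4+2 = 6
The minimum is 6 m via 326 - 323 - 309.
So from 326 the first move is to 323.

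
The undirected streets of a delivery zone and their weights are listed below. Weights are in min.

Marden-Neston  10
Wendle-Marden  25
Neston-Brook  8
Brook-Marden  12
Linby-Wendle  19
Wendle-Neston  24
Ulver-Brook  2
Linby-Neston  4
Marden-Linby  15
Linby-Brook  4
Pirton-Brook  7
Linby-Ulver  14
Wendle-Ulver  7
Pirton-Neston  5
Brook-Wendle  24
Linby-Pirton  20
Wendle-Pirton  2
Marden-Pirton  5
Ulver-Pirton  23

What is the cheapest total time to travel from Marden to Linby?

14 min

Shortest distances from Marden:
Marden: 0
Pirton: 5  (via Marden)
Wendle: 7  (via Pirton)
Neston: 10  (via Marden)
Brook: 12  (via Marden)
Ulver: 14  (via Wendle)
Linby: 14  (via Neston)
Shortest route: Marden–Neston–Linby = 14 min.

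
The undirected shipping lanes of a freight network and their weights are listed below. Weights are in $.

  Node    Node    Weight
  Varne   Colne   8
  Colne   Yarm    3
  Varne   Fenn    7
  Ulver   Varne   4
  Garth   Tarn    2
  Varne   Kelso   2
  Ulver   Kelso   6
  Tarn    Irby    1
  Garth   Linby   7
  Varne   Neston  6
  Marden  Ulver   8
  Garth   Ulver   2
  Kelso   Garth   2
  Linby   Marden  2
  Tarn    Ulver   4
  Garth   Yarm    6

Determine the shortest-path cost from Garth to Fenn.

Running Dijkstra from Garth:
Garth: 0
Tarn: 2  (via Garth)
Ulver: 2  (via Garth)
Kelso: 2  (via Garth)
Irby: 3  (via Tarn)
Varne: 4  (via Kelso)
Yarm: 6  (via Garth)
Linby: 7  (via Garth)
Marden: 9  (via Linby)
Colne: 9  (via Yarm)
Neston: 10  (via Varne)
Fenn: 11  (via Varne)
Shortest route: Garth–Kelso–Varne–Fenn = $11.

$11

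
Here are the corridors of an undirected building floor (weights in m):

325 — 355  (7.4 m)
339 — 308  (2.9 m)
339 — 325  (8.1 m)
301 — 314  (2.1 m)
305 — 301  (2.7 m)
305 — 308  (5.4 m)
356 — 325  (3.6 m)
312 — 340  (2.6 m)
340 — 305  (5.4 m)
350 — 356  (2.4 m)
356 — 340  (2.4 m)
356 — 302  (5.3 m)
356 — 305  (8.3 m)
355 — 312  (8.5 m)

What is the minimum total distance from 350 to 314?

Enumerating some paths:
350 - 356 - 325 - 339 - 308 - 305 - 301 - 314: 2.4+3.6+8.1+2.9+5.4+2.7+2.1 = 27.2
350 - 356 - 305 - 301 - 314: 2.4+8.3+2.7+2.1 = 15.5
350 - 356 - 340 - 305 - 301 - 314: 2.4+2.4+5.4+2.7+2.1 = 15
The minimum is 15 m via 350 - 356 - 340 - 305 - 301 - 314.

15 m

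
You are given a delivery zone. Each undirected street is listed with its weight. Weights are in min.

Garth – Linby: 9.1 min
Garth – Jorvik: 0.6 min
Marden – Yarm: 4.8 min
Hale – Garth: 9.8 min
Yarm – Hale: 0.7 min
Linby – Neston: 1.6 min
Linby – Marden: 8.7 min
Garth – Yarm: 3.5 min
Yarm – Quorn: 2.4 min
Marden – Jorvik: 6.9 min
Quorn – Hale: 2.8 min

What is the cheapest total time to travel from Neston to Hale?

Compare a few routes:
Neston - Linby - Marden - Yarm - Hale: 1.6+8.7+4.8+0.7 = 15.8
Neston - Linby - Garth - Yarm - Quorn - Hale: 1.6+9.1+3.5+2.4+2.8 = 19.4
Neston - Linby - Garth - Yarm - Hale: 1.6+9.1+3.5+0.7 = 14.9
Cheapest is Neston - Linby - Garth - Yarm - Hale at 14.9 min.

14.9 min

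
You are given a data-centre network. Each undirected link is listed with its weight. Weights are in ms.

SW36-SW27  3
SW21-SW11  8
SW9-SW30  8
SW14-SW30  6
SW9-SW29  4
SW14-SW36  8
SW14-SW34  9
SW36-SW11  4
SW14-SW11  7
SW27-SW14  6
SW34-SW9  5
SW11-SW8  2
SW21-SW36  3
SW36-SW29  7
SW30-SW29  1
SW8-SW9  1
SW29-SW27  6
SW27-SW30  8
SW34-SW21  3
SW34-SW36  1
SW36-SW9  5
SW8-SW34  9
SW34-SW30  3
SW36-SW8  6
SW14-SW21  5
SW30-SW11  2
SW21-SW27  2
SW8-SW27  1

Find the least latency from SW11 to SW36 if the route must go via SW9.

Shortest SW11→SW9: SW11–SW8–SW9 = 3
Shortest SW9→SW36: SW9–SW36 = 5
Total via SW9: 3 + 5 = 8 ms.

8 ms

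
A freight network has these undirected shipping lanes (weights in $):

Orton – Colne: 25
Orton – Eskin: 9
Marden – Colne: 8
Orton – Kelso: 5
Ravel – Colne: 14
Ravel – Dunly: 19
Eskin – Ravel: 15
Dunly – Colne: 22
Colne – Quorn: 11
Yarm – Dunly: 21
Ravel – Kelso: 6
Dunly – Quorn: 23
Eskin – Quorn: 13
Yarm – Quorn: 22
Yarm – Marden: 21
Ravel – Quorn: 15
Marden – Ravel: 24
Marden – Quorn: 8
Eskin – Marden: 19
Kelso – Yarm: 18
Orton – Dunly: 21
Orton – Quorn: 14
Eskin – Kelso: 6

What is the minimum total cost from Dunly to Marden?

Running Dijkstra from Dunly:
Dunly: 0
Ravel: 19  (via Dunly)
Orton: 21  (via Dunly)
Yarm: 21  (via Dunly)
Colne: 22  (via Dunly)
Quorn: 23  (via Dunly)
Kelso: 25  (via Ravel)
Marden: 30  (via Colne)
Shortest route: Dunly–Colne–Marden = $30.

$30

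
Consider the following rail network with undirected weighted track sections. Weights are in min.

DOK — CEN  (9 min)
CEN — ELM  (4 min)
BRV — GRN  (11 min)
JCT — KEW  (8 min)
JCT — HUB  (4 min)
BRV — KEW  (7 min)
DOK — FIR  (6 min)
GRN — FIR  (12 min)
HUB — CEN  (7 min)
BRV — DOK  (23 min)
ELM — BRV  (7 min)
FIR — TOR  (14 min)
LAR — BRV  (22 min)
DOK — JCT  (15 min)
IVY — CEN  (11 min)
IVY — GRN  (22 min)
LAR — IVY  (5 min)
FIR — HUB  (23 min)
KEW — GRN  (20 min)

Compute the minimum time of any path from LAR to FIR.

Candidate routes:
LAR–IVY–CEN–DOK–FIR: 5+11+9+6 = 31
LAR–IVY–GRN–FIR: 5+22+12 = 39
LAR–IVY–CEN–HUB–FIR: 5+11+7+23 = 46
LAR–BRV–GRN–FIR: 22+11+12 = 45
Cheapest is LAR–IVY–CEN–DOK–FIR at 31 min.

31 min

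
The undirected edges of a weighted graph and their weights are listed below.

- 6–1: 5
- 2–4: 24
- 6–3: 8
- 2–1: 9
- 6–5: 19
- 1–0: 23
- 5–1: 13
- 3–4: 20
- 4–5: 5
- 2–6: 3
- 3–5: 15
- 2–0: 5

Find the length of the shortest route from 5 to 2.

21

Enumerating some paths:
5 - 6 - 2: 19+3 = 22
5 - 1 - 2: 13+9 = 22
5 - 1 - 6 - 2: 13+5+3 = 21
The minimum is 21 via 5 - 1 - 6 - 2.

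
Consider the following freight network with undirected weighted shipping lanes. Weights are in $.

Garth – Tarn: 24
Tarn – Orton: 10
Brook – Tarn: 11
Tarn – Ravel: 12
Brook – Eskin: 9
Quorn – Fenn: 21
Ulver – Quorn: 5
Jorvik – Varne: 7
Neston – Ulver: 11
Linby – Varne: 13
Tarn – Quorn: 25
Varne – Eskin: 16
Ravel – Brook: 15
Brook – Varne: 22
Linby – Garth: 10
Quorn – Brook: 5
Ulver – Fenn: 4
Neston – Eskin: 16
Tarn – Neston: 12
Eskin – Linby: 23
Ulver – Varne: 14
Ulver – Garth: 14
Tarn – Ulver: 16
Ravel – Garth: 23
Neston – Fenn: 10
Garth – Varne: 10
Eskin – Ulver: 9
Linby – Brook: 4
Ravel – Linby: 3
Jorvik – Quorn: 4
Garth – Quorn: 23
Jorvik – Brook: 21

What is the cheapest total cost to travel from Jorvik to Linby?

$13

Running Dijkstra from Jorvik:
Jorvik: 0
Quorn: 4  (via Jorvik)
Varne: 7  (via Jorvik)
Ulver: 9  (via Quorn)
Brook: 9  (via Quorn)
Linby: 13  (via Brook)
Shortest route: Jorvik → Quorn → Brook → Linby = $13.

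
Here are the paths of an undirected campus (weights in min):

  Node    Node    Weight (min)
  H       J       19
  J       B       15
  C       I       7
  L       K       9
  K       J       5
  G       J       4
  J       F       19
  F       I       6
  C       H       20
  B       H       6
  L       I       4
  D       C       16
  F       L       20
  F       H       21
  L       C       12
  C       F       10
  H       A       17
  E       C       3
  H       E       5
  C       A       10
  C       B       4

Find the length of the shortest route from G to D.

Settle nodes by increasing distance from G:
G: 0
J: 4  (via G)
K: 9  (via J)
L: 18  (via K)
B: 19  (via J)
I: 22  (via L)
C: 23  (via B)
F: 23  (via J)
H: 23  (via J)
E: 26  (via C)
A: 33  (via C)
D: 39  (via C)
Shortest route: G–J–B–C–D = 39 min.

39 min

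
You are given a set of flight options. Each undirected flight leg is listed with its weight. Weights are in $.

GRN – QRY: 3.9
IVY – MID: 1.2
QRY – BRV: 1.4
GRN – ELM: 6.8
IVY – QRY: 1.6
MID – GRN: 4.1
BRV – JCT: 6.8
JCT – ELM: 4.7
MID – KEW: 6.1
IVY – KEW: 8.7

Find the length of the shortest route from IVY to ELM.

$12.1

Compare a few routes:
IVY → QRY → GRN → ELM: 1.6+3.9+6.8 = 12.3
IVY → MID → GRN → ELM: 1.2+4.1+6.8 = 12.1
Cheapest is IVY → MID → GRN → ELM at $12.1.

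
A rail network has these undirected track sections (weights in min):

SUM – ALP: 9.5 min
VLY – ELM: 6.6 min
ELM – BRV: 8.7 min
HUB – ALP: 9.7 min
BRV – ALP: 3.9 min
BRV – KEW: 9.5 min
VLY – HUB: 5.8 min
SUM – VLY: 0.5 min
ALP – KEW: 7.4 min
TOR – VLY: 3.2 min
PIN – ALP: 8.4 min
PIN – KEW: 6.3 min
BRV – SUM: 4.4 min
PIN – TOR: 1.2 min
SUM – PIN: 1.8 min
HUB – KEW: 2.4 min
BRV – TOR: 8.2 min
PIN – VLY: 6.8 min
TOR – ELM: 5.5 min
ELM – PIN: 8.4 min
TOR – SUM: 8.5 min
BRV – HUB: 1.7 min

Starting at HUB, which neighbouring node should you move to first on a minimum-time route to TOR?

VLY

Candidate routes:
HUB–BRV–SUM–PIN–TOR: 1.7+4.4+1.8+1.2 = 9.1
HUB–VLY–TOR: 5.8+3.2 = 9
Cheapest is HUB–VLY–TOR at 9 min.
So from HUB the first move is to VLY.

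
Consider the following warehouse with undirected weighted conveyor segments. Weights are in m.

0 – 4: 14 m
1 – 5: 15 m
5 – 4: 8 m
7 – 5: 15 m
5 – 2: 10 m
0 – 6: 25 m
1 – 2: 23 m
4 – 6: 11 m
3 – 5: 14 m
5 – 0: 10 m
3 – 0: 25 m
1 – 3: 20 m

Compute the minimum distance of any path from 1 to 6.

34 m

Settle nodes by increasing distance from 1:
1: 0
5: 15  (via 1)
3: 20  (via 1)
2: 23  (via 1)
4: 23  (via 5)
0: 25  (via 5)
7: 30  (via 5)
6: 34  (via 4)
Shortest route: 1–5–4–6 = 34 m.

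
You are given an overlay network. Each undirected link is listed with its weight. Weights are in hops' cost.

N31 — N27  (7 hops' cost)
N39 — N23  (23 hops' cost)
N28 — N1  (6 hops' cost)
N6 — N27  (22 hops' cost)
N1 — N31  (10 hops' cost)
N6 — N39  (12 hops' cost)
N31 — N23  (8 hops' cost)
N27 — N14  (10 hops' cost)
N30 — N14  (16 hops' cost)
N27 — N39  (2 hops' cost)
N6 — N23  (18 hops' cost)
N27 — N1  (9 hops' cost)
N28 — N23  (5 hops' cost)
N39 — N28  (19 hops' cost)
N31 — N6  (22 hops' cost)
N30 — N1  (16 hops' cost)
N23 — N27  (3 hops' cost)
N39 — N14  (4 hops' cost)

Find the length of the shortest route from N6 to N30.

32 hops' cost

Running Dijkstra from N6:
N6: 0
N39: 12  (via N6)
N27: 14  (via N39)
N14: 16  (via N39)
N23: 17  (via N27)
N31: 21  (via N27)
N28: 22  (via N23)
N1: 23  (via N27)
N30: 32  (via N14)
Shortest route: N6 → N39 → N14 → N30 = 32 hops' cost.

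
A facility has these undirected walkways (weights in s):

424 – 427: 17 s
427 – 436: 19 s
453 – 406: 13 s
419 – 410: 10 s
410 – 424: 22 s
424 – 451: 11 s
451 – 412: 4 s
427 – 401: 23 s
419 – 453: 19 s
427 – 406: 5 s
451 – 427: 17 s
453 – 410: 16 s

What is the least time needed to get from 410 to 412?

37 s

Settle nodes by increasing distance from 410:
410: 0
419: 10  (via 410)
453: 16  (via 410)
424: 22  (via 410)
406: 29  (via 453)
451: 33  (via 424)
427: 34  (via 406)
412: 37  (via 451)
Shortest route: 410 → 424 → 451 → 412 = 37 s.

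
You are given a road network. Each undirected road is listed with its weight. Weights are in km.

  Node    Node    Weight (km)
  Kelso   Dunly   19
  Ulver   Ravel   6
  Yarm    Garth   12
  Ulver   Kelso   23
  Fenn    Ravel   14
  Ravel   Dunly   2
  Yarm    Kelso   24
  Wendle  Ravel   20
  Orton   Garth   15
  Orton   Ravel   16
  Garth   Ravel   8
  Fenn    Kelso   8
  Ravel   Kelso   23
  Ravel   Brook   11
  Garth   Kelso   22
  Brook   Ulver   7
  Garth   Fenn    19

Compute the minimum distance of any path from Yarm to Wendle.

Compare a few routes:
Yarm → Garth → Ravel → Wendle: 12+8+20 = 40
Yarm → Garth → Orton → Ravel → Wendle: 12+15+16+20 = 63
The minimum is 40 km via Yarm → Garth → Ravel → Wendle.

40 km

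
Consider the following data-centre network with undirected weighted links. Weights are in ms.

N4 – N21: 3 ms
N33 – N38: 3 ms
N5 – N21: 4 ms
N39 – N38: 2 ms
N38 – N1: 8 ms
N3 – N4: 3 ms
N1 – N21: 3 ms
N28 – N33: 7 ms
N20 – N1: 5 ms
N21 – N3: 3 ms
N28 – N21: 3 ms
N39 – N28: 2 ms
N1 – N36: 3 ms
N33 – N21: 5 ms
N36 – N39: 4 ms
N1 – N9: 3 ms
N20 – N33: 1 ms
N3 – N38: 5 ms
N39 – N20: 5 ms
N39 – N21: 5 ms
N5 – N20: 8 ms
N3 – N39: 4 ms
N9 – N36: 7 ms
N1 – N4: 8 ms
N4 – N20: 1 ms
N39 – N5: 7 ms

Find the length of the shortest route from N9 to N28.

Candidate routes:
N9 → N1 → N21 → N39 → N28: 3+3+5+2 = 13
N9 → N36 → N39 → N28: 7+4+2 = 13
N9 → N1 → N36 → N39 → N28: 3+3+4+2 = 12
N9 → N1 → N21 → N28: 3+3+3 = 9
The minimum is 9 ms via N9 → N1 → N21 → N28.

9 ms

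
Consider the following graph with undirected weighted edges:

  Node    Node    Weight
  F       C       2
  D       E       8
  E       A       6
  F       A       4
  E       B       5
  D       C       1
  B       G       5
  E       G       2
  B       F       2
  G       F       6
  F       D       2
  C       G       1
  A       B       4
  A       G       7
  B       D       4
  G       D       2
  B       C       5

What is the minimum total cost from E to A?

Enumerating some paths:
E - G - C - F - A: 2+1+2+4 = 9
E - A: 6 = 6
E - B - A: 5+4 = 9
E - G - A: 2+7 = 9
Cheapest is E - A at 6.

6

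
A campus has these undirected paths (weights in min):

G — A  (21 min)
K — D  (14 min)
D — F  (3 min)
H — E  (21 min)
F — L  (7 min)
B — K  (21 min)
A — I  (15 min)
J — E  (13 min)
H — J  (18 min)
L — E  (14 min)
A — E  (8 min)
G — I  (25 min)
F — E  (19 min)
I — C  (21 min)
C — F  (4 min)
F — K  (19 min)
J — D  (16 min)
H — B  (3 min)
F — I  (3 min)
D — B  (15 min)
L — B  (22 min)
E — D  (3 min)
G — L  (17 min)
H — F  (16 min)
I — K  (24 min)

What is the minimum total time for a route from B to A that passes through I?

Shortest B→I: B–D–F–I = 21
Shortest I→A: I–A = 15
Total via I: 21 + 15 = 36 min.

36 min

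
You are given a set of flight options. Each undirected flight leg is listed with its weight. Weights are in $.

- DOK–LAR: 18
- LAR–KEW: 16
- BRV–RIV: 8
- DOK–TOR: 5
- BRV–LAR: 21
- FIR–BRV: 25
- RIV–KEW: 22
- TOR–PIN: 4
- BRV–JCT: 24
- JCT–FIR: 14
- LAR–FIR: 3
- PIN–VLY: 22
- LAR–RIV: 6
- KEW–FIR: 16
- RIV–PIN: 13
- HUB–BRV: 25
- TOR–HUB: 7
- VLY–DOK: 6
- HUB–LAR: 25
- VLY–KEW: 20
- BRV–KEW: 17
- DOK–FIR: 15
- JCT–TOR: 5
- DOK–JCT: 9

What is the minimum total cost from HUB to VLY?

$18

Candidate routes:
HUB → TOR → JCT → DOK → VLY: 7+5+9+6 = 27
HUB → TOR → DOK → VLY: 7+5+6 = 18
Cheapest is HUB → TOR → DOK → VLY at $18.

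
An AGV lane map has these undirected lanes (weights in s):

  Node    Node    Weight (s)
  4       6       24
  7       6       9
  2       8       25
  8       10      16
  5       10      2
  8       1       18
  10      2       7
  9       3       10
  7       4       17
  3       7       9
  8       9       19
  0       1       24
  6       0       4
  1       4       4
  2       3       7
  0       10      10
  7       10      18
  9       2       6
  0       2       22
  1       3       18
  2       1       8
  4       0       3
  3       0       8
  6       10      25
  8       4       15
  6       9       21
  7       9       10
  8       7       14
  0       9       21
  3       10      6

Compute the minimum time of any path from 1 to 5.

17 s

Enumerating some paths:
1 - 4 - 0 - 10 - 5: 4+3+10+2 = 19
1 - 2 - 10 - 5: 8+7+2 = 17
1 - 4 - 0 - 3 - 10 - 5: 4+3+8+6+2 = 23
Cheapest is 1 - 2 - 10 - 5 at 17 s.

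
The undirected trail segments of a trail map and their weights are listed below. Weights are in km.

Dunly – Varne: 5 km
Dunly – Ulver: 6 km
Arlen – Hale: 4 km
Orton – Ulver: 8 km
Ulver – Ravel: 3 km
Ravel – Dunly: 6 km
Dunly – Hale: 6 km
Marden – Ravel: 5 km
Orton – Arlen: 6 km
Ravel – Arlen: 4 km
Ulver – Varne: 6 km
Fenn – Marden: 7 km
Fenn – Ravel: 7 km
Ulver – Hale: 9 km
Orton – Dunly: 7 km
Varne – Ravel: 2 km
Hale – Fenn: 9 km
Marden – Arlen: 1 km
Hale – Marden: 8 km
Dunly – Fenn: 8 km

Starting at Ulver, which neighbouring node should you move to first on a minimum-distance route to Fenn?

Enumerating some paths:
Ulver–Dunly–Fenn: 6+8 = 14
Ulver–Ravel–Fenn: 3+7 = 10
Cheapest is Ulver–Ravel–Fenn at 10 km.
So from Ulver the first move is to Ravel.

Ravel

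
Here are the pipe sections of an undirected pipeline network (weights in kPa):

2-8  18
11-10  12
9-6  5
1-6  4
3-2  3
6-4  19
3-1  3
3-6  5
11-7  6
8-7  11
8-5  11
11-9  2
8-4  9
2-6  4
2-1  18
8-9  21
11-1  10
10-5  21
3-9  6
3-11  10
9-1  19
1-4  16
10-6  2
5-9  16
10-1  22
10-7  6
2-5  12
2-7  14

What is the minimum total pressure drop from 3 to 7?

Settle nodes by increasing distance from 3:
3: 0
1: 3  (via 3)
2: 3  (via 3)
6: 5  (via 3)
9: 6  (via 3)
10: 7  (via 6)
11: 8  (via 9)
7: 13  (via 10)
Shortest route: 3–6–10–7 = 13 kPa.

13 kPa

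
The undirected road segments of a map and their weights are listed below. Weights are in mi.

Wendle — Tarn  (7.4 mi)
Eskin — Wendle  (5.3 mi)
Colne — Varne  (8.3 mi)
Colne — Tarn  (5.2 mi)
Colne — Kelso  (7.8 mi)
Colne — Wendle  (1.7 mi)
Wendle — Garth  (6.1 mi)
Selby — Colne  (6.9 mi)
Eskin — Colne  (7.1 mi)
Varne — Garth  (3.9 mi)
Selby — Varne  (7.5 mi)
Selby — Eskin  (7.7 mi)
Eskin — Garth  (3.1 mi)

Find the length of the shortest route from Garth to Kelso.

Enumerating some paths:
Garth–Eskin–Wendle–Colne–Kelso: 3.1+5.3+1.7+7.8 = 17.9
Garth–Wendle–Colne–Kelso: 6.1+1.7+7.8 = 15.6
Garth–Eskin–Colne–Kelso: 3.1+7.1+7.8 = 18
The minimum is 15.6 mi via Garth–Wendle–Colne–Kelso.

15.6 mi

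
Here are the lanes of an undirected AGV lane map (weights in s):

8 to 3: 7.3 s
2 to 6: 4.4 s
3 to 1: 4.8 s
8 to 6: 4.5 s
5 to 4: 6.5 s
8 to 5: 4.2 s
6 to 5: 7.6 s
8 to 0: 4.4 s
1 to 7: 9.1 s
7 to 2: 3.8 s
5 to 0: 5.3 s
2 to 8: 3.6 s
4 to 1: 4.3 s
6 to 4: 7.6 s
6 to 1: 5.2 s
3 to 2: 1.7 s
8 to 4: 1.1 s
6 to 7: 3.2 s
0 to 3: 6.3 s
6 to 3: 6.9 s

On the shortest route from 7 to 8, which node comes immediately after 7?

2

Compare a few routes:
7 → 6 → 8: 3.2+4.5 = 7.7
7 → 2 → 8: 3.8+3.6 = 7.4
The minimum is 7.4 s via 7 → 2 → 8.
So from 7 the first move is to 2.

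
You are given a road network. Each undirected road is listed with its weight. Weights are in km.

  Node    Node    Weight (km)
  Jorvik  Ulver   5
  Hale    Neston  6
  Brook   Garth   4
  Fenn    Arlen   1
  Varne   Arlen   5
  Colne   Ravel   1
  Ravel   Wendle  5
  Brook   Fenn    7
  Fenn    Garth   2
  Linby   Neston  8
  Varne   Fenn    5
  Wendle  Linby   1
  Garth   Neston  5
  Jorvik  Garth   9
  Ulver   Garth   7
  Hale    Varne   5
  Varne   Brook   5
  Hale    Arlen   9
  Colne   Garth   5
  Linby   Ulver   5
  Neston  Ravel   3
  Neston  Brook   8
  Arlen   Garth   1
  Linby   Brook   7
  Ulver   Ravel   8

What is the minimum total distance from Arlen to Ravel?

Settle nodes by increasing distance from Arlen:
Arlen: 0
Garth: 1  (via Arlen)
Fenn: 1  (via Arlen)
Brook: 5  (via Garth)
Varne: 5  (via Arlen)
Colne: 6  (via Garth)
Neston: 6  (via Garth)
Ravel: 7  (via Colne)
Shortest route: Arlen → Garth → Colne → Ravel = 7 km.

7 km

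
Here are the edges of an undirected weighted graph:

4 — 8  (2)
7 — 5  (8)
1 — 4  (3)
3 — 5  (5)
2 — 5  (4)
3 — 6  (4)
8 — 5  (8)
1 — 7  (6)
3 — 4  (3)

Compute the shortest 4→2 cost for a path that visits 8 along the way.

14

Best 4 to 8: 4 → 8 costing 2
Shortest 8→2: 8 → 5 → 2 = 12
Total via 8: 2 + 12 = 14.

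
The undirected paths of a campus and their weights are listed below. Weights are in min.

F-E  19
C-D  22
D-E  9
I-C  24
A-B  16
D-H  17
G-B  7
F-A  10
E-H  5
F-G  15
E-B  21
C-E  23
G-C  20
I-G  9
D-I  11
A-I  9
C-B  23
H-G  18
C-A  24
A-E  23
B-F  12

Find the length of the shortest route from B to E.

21 min

Compare a few routes:
B - F - E: 12+19 = 31
B - E: 21 = 21
B - G - H - E: 7+18+5 = 30
Cheapest is B - E at 21 min.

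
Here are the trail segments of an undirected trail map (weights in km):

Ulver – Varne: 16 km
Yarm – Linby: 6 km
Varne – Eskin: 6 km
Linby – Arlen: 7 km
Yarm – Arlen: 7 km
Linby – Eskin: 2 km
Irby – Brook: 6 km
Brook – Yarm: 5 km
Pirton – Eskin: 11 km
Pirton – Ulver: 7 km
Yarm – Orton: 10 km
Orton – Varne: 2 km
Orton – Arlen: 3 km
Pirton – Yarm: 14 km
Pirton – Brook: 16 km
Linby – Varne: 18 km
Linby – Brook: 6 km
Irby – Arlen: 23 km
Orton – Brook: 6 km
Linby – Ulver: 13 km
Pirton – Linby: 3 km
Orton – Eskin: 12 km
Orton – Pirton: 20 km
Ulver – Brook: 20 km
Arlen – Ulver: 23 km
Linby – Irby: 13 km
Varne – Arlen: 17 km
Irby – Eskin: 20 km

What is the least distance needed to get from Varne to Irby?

14 km

Settle nodes by increasing distance from Varne:
Varne: 0
Orton: 2  (via Varne)
Arlen: 5  (via Orton)
Eskin: 6  (via Varne)
Brook: 8  (via Orton)
Linby: 8  (via Eskin)
Pirton: 11  (via Linby)
Yarm: 12  (via Orton)
Irby: 14  (via Brook)
Shortest route: Varne → Orton → Brook → Irby = 14 km.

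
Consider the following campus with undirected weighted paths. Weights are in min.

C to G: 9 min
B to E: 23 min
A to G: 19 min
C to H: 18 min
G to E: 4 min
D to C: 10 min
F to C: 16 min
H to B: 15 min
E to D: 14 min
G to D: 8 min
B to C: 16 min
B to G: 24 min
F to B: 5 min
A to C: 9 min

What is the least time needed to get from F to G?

Enumerating some paths:
F–C–G: 16+9 = 25
F–B–G: 5+24 = 29
F–B–C–G: 5+16+9 = 30
Cheapest is F–C–G at 25 min.

25 min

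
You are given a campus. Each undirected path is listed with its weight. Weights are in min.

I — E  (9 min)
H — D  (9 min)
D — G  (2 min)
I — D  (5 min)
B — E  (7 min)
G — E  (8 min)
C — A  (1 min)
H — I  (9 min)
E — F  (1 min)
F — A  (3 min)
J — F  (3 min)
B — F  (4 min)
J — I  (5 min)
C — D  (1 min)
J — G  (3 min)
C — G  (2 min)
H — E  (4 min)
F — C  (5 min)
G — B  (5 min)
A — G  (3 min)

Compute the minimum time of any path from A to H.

8 min

Enumerating some paths:
A → C → D → H: 1+1+9 = 11
A → C → F → E → H: 1+5+1+4 = 11
A → F → E → H: 3+1+4 = 8
The minimum is 8 min via A → F → E → H.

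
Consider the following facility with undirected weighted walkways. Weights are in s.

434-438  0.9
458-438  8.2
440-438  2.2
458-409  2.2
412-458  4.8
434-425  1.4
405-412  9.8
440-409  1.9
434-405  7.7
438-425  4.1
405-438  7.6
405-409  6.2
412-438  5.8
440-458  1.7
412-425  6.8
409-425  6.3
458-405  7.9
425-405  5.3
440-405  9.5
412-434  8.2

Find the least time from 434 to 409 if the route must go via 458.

7 s

Best 434 to 458: 434 → 438 → 440 → 458 costing 4.8
Best 458 to 409: 458 → 409 costing 2.2
Total via 458: 4.8 + 2.2 = 7 s.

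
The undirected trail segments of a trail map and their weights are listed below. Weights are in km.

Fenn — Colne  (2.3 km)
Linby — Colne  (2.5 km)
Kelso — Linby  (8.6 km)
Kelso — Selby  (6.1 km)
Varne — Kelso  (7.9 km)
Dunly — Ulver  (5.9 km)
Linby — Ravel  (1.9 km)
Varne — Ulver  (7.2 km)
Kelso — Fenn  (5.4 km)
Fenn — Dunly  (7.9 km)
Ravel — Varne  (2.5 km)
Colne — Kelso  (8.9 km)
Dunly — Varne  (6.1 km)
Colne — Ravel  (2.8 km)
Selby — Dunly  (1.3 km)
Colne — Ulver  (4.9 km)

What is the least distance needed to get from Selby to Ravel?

9.9 km

Candidate routes:
Selby - Dunly - Fenn - Colne - Ravel: 1.3+7.9+2.3+2.8 = 14.3
Selby - Dunly - Varne - Ravel: 1.3+6.1+2.5 = 9.9
Cheapest is Selby - Dunly - Varne - Ravel at 9.9 km.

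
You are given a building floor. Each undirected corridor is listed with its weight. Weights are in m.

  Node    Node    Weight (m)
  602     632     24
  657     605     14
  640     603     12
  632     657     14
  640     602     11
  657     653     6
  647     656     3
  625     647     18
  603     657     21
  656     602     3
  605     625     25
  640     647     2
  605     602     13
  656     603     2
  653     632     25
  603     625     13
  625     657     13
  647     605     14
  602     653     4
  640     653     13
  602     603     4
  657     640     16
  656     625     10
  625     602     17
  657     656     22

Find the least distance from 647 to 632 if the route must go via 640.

Best 647 to 640: 647–640 costing 2
Best 640 to 632: 640–657–632 costing 30
Total via 640: 2 + 30 = 32 m.

32 m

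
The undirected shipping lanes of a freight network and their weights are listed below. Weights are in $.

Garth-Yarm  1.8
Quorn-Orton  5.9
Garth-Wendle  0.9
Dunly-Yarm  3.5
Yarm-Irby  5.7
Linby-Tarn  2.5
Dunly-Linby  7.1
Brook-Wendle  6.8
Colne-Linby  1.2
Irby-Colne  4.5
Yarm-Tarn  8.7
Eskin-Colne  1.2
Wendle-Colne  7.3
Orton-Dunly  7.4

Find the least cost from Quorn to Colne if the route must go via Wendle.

$26.8

Shortest Quorn→Wendle: Quorn–Orton–Dunly–Yarm–Garth–Wendle = 19.5
Best Wendle to Colne: Wendle–Colne costing 7.3
Total via Wendle: 19.5 + 7.3 = $26.8.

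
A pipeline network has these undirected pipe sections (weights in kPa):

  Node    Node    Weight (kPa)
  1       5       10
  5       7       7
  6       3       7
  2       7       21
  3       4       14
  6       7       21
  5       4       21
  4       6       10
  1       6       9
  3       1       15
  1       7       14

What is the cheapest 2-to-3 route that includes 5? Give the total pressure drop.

Best 2 to 5: 2 → 7 → 5 costing 28
Shortest 5→3: 5 → 1 → 3 = 25
Total via 5: 28 + 25 = 53 kPa.

53 kPa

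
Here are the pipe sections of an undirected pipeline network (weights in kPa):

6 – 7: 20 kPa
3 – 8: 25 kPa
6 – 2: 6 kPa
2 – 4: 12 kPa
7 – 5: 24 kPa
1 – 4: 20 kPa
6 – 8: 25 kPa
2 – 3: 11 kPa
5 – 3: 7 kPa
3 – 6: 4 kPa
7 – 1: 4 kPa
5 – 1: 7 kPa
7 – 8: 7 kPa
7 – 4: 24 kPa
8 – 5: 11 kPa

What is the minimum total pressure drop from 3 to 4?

22 kPa

Enumerating some paths:
3–6–2–4: 4+6+12 = 22
3–2–4: 11+12 = 23
Cheapest is 3–6–2–4 at 22 kPa.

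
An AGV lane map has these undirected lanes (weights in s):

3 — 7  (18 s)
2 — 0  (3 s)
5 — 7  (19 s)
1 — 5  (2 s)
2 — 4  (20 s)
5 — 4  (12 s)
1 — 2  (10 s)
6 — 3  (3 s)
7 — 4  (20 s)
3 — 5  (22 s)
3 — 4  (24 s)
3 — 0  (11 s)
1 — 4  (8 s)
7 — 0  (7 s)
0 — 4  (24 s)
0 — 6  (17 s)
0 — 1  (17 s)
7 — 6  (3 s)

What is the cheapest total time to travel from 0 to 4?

Settle nodes by increasing distance from 0:
0: 0
2: 3  (via 0)
7: 7  (via 0)
6: 10  (via 7)
3: 11  (via 0)
1: 13  (via 2)
5: 15  (via 1)
4: 21  (via 1)
Shortest route: 0–2–1–4 = 21 s.

21 s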